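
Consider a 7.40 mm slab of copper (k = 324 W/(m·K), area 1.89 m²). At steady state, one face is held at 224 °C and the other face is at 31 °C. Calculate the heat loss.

Q = 16000 kW

Q = kA·ΔT/L = 324 × 1.89 × |224 °C − 31 °C| / 0.00740 = 1.60×10^7 W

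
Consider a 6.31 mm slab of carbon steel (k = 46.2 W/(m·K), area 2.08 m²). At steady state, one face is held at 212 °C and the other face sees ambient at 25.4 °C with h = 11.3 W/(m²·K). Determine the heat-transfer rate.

Resistance network (inner→outer):
  R_carbon steel = L/(kA) = 0.00631/(46.2·2.08) = 6.566×10^-5 K/W
  R_conv,out = 1/(hA) = 1/(11.3·2.08) = 0.04255 K/W
ΣR = 6.566×10^-5 + 0.04255 = 0.04262 K/W
Q = ΔT/ΣR = (212 °C − 25.4 °C)/0.04262 = 4380 W

Q = 4.38 kW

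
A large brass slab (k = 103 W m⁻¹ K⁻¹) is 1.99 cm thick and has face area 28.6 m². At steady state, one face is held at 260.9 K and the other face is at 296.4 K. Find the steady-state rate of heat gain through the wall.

Q = kA·ΔT/L = 103 × 28.6 × |260.9 K − 296.4 K| / 0.0199 = 5.26×10^6 W

Q = 5.26×10^6 W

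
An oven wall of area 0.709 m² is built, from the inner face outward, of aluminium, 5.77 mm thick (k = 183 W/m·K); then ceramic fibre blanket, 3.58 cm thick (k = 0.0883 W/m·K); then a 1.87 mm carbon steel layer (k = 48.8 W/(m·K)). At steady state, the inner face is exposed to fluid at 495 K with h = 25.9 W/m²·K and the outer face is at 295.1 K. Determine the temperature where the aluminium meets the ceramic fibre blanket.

T = 478 K

Resistance network (inner→outer):
  R_conv,in = 1/(hA) = 1/(25.9·0.709) = 0.05446 K/W
  R_aluminium = L/(kA) = 0.00577/(183·0.709) = 4.447×10^-5 K/W
  R_ceramic fibre blanket = L/(kA) = 0.0358/(0.0883·0.709) = 0.5718 K/W
  R_carbon steel = L/(kA) = 0.00187/(48.8·0.709) = 5.405×10^-5 K/W
ΣR = 0.05446 + 4.447×10^-5 + 0.5718 + 5.405×10^-5 = 0.6264 K/W
Q = ΔT/ΣR = (495 K − 295.1 K)/0.6264 = 319.1 W
From the inner boundary to the aluminium/ceramic fibre blanket interface, ΣR_partial = 0.05450 K/W.
T_interface = T_in − Q·ΣR_partial = 495 K − (319.1)(0.05450) = 478 K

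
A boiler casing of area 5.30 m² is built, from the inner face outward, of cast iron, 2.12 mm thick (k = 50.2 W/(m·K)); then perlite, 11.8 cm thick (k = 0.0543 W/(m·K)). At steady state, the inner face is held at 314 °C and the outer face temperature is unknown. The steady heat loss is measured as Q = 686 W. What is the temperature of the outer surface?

Sum the resistances:
  R_cast iron = L/(kA) = 0.00212/(50.2·5.30) = 7.968×10^-6 K/W
  R_perlite = L/(kA) = 0.118/(0.0543·5.30) = 0.4100 K/W
ΣR = 0.4100 K/W
ΔT = Q·ΣR = 686 × 0.4100 = 281.3 K
Heat flows outward, so T_out = T_in − ΔT = 314 − 281.3 = 32.7 °C

T_out = 32.7 °C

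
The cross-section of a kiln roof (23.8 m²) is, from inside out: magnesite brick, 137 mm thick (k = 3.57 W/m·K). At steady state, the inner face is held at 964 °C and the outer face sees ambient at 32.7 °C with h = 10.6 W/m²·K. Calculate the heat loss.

Q = 167 kW

Treat each layer as a resistance in series:
  R_magnesite brick = L/(kA) = 0.137/(3.57·23.8) = 0.001612 K/W
  R_conv,out = 1/(hA) = 1/(10.6·23.8) = 0.003964 K/W
ΣR = 0.001612 + 0.003964 = 0.005576 K/W
Q = ΔT/ΣR = (964 °C − 32.7 °C)/0.005576 = 1.67×10^5 W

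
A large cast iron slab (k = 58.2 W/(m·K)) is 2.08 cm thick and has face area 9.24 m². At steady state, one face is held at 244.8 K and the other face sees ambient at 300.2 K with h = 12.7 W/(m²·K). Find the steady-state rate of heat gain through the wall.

Treat each layer as a resistance in series:
  R_cast iron = L/(kA) = 0.0208/(58.2·9.24) = 3.868×10^-5 K/W
  R_conv,out = 1/(hA) = 1/(12.7·9.24) = 0.008522 K/W
ΣR = 3.868×10^-5 + 0.008522 = 0.008561 K/W
Q = ΔT/ΣR = (244.8 K − 300.2 K)/0.008561 = -6470 W
(Negative Q ⇒ heat flows inward; heat gain = 6470 W.)

Q = 6.47 kW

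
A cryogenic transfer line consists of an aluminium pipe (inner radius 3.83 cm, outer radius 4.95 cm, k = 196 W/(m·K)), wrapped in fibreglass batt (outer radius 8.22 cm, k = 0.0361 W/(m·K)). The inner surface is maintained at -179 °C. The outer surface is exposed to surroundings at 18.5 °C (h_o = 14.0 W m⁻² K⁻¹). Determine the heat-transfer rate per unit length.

Q' = 83.2 W/m

Resistance network (inner→outer):
  R'_aluminium = ln(0.0495/0.0383)/(2πk) = 0.2565/(2π·196) = 2.083×10^-4 m·K/W
  R'_fibreglass batt = ln(0.0822/0.0495)/(2πk) = 0.5072/(2π·0.0361) = 2.236 m·K/W
  R'_conv,out = 1/(2πr h) = 1/(2π·0.0822·14.0) = 0.1383 m·K/W
ΣR = 2.083×10^-4 + 2.236 + 0.1383 = 2.375 m·K/W
Q' = ΔT/ΣR = (-179 °C − 18.5 °C)/2.375 = -83.2 W/m
(Negative Q' ⇒ heat flows inward; heat gain = 83.2 W/m.)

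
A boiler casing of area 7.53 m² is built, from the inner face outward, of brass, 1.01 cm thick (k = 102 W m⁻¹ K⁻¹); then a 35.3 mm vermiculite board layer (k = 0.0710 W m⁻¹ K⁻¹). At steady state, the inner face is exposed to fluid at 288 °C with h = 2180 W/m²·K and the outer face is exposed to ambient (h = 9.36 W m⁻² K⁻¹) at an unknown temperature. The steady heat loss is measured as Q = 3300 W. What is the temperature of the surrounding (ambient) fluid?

T_out = 23.0 °C

Series resistances:
  R_conv,in = 1/(hA) = 1/(2180·7.53) = 6.092×10^-5 K/W
  R_brass = L/(kA) = 0.0101/(102·7.53) = 1.315×10^-5 K/W
  R_vermiculite board = L/(kA) = 0.0353/(0.0710·7.53) = 0.06603 K/W
  R_conv,out = 1/(hA) = 1/(9.36·7.53) = 0.01419 K/W
ΣR = 0.08029 K/W
ΔT = Q·ΣR = 3300 × 0.08029 = 265.0 K
Heat flows outward, so T_out = T_in − ΔT = 288 − 265.0 = 23.0 °C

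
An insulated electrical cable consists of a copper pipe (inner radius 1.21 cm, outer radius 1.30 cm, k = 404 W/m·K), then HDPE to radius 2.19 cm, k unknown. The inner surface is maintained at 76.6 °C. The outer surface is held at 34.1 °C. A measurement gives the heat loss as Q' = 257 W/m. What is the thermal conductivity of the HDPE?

k = 0.502 W/m·K

ΣR = ΔT/Q' = |76.6 − 34.1|/257 = 0.1654 m·K/W
Known resistances:
  R'_copper = ln(0.0130/0.0121)/(2πk) = 0.07174/(2π·404) = 2.826×10^-5 m·K/W
R_HDPE = ΣR − ΣR_known = 0.1654 − 2.826×10^-5 = 0.1654 m·K/W
ln(r₂/r₁)/(2πk) = 0.1654 ⇒ k = 0.5215/(2π·0.1654) = 0.502 W/m·K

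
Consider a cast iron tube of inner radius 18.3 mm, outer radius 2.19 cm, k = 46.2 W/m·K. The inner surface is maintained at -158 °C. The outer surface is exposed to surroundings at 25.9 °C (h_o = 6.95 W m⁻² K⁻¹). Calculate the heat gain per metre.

Treat each layer as a resistance in series:
  R'_cast iron = ln(0.0219/0.0183)/(2πk) = 0.1796/(2π·46.2) = 6.187×10^-4 m·K/W
  R'_conv,out = 1/(2πr h) = 1/(2π·0.0219·6.95) = 1.046 m·K/W
ΣR = 6.187×10^-4 + 1.046 = 1.047 m·K/W
Q' = ΔT/ΣR = (-158 °C − 25.9 °C)/1.047 = -176 W/m
(Negative Q' ⇒ heat flows inward; heat gain = 176 W/m.)

Q' = 176 W/m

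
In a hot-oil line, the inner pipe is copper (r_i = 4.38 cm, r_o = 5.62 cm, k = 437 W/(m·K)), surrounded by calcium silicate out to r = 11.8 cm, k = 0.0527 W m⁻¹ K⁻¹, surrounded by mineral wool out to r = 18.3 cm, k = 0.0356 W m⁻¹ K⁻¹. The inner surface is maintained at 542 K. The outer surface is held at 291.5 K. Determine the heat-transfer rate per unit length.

Treat each layer as a resistance in series:
  R'_copper = ln(0.0562/0.0438)/(2πk) = 0.2493/(2π·437) = 9.079×10^-5 m·K/W
  R'_calcium silicate = ln(0.118/0.0562)/(2πk) = 0.7418/(2π·0.0527) = 2.240 m·K/W
  R'_mineral wool = ln(0.183/0.118)/(2πk) = 0.4388/(2π·0.0356) = 1.962 m·K/W
ΣR = 9.079×10^-5 + 2.240 + 1.962 = 4.202 m·K/W
Q' = ΔT/ΣR = (542 K − 291.5 K)/4.202 = 59.6 W/m

Q' = 59.6 W/m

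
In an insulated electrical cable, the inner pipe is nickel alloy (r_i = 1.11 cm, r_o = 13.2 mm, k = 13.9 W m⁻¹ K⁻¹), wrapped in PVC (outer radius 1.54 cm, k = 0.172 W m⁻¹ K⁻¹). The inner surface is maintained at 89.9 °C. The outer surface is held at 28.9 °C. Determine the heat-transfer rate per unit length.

Resistance network (inner→outer):
  R'_nickel alloy = ln(0.0132/0.0111)/(2πk) = 0.1733/(2π·13.9) = 0.001984 m·K/W
  R'_PVC = ln(0.0154/0.0132)/(2πk) = 0.1542/(2π·0.172) = 0.1426 m·K/W
ΣR = 0.001984 + 0.1426 = 0.1446 m·K/W
Q' = ΔT/ΣR = (89.9 °C − 28.9 °C)/0.1446 = 422 W/m

Q' = 422 W/m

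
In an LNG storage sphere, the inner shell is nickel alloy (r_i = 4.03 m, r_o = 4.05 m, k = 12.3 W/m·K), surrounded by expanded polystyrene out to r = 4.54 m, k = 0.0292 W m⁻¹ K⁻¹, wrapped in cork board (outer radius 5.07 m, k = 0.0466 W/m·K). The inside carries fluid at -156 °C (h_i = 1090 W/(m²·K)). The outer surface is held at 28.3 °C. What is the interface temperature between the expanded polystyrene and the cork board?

T = -36.4 °C

Resistance network (inner→outer):
  R_conv,in = 1/(4πr²h) = 1/(4π·4.03²·1090) = 4.495×10^-6 K/W
  R_nickel alloy = (1/4.03 − 1/4.05)/(4πk) = 0.001225/(4π·12.3) = 7.928×10^-6 K/W
  R_expanded polystyrene = (1/4.05 − 1/4.54)/(4πk) = 0.02665/(4π·0.0292) = 0.07263 K/W
  R_cork board = (1/4.54 − 1/5.07)/(4πk) = 0.02303/(4π·0.0466) = 0.03932 K/W
ΣR = 4.495×10^-6 + 7.928×10^-6 + 0.07263 + 0.03932 = 0.1120 K/W
Q = ΔT/ΣR = (-156 °C − 28.3 °C)/0.1120 = -1646 W
From the inner boundary to the expanded polystyrene/cork board interface, ΣR_partial = 0.07264 K/W.
T_interface = T_in − Q·ΣR_partial = -156 °C − (-1646)(0.07264) = -36.4 °C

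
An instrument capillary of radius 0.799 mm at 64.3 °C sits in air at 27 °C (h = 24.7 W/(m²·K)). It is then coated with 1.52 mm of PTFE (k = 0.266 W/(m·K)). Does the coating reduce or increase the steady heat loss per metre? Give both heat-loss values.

increases: 4.63 → 10.9 W/m

Critical radius for a cylinder: r_cr = k/h = 0.0108 m = 1.08 cm.
Outer radius after coating: r₂ = 7.99×10^-4 + 0.00152 = 0.002319 m.
Since r₁ < r_cr and r₂ ≤ r_cr, the coating moves toward the maximum at r_cr — heat loss rises.
Bare: R = 1/(2πr₁h) = 8.064 m·K/W; Q = 37.3/8.064 = 4.63 W/m.
Coated: R = R_cond + R_conv = 3.416 m·K/W; Q = 37.3/3.416 = 10.9 W/m.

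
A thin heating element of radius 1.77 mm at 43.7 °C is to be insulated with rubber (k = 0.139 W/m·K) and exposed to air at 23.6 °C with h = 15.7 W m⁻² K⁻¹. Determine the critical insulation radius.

For a cylinder, r_cr = k_ins/h = 0.139/15.7 = 0.00885 m = 0.885 cm

r_cr = 0.885 cm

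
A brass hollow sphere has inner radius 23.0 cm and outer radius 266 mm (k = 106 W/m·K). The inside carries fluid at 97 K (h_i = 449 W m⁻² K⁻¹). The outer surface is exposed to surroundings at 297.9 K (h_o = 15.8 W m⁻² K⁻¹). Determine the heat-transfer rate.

Q = 2680 W

Treat each layer as a resistance in series:
  R_conv,in = 1/(4πr²h) = 1/(4π·0.230²·449) = 0.003350 K/W
  R_brass = (1/0.230 − 1/0.266)/(4πk) = 0.5884/(4π·106) = 4.418×10^-4 K/W
  R_conv,out = 1/(4πr²h) = 1/(4π·0.266²·15.8) = 0.07118 K/W
ΣR = 0.003350 + 4.418×10^-4 + 0.07118 = 0.07497 K/W
Q = ΔT/ΣR = (97 K − 297.9 K)/0.07497 = -2680 W
(Negative Q ⇒ heat flows inward; heat gain = 2680 W.)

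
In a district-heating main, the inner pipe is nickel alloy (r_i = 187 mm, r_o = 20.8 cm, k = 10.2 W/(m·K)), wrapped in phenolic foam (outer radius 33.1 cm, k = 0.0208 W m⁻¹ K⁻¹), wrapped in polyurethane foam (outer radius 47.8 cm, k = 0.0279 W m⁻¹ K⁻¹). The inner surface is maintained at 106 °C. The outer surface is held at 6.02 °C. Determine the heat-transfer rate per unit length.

Q' = 17.7 W/m

Treat each layer as a resistance in series:
  R'_nickel alloy = ln(0.208/0.187)/(2πk) = 0.1064/(2π·10.2) = 0.001661 m·K/W
  R'_phenolic foam = ln(0.331/0.208)/(2πk) = 0.4646/(2π·0.0208) = 3.555 m·K/W
  R'_polyurethane foam = ln(0.478/0.331)/(2πk) = 0.3675/(2π·0.0279) = 2.096 m·K/W
ΣR = 0.001661 + 3.555 + 2.096 = 5.653 m·K/W
Q' = ΔT/ΣR = (106 °C − 6.02 °C)/5.653 = 17.7 W/m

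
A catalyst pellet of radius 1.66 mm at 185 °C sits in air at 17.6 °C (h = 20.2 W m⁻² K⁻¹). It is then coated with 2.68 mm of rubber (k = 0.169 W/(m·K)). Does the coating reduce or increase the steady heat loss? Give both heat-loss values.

increases: 0.117 → 0.436 W

Critical radius for a sphere: r_cr = 2k/h = 0.0167 m = 1.67 cm.
Outer radius after coating: r₂ = 0.00166 + 0.00268 = 0.00434 m.
Since r₁ < r_cr and r₂ ≤ r_cr, the coating moves toward the maximum at r_cr — heat loss rises.
Bare: R = 1/(4πr₁²h) = 1430 K/W; Q = 167.4/1430 = 0.117 W.
Coated: R = R_cond + R_conv = 384.3 K/W; Q = 167.4/384.3 = 0.436 W.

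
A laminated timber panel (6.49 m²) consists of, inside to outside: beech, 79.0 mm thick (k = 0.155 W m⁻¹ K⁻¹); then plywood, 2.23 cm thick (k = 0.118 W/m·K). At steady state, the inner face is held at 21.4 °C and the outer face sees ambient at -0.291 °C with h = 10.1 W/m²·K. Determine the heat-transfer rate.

Q = 176 W

Treat each layer as a resistance in series:
  R_beech = L/(kA) = 0.0790/(0.155·6.49) = 0.07853 K/W
  R_plywood = L/(kA) = 0.0223/(0.118·6.49) = 0.02912 K/W
  R_conv,out = 1/(hA) = 1/(10.1·6.49) = 0.01526 K/W
ΣR = 0.07853 + 0.02912 + 0.01526 = 0.1229 K/W
Q = ΔT/ΣR = (21.4 °C − -0.291 °C)/0.1229 = 176 W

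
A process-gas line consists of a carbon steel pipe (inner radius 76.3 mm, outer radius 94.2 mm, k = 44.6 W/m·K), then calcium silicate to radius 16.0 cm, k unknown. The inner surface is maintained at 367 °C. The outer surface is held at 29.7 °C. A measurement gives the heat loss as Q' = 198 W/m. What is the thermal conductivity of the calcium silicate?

k = 0.0495 W/m·K

ΣR = ΔT/Q' = |367 − 29.7|/198 = 1.704 m·K/W
Known resistances:
  R'_carbon steel = ln(0.0942/0.0763)/(2πk) = 0.2107/(2π·44.6) = 7.521×10^-4 m·K/W
R_calcium silicate = ΣR − ΣR_known = 1.704 − 7.521×10^-4 = 1.703 m·K/W
ln(r₂/r₁)/(2πk) = 1.703 ⇒ k = 0.5298/(2π·1.703) = 0.0495 W/m·K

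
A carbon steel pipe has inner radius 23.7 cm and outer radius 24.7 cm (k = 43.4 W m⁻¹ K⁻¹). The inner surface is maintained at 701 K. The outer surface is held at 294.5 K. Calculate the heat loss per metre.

Q' = 2680 kW/m

Q' = 2πk·ΔT/ln(r₂/r₁) = 2π × 43.4 × 406.5 / ln(0.247/0.237) = 2.68×10^6 W/m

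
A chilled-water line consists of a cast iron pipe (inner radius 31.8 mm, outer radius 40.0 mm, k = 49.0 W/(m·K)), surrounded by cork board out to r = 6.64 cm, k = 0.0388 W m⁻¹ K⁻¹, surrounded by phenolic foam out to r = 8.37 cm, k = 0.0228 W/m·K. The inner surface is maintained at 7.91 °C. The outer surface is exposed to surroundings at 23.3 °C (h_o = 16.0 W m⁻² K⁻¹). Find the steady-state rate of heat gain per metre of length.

Treat each layer as a resistance in series:
  R'_cast iron = ln(0.0400/0.0318)/(2πk) = 0.2294/(2π·49.0) = 7.451×10^-4 m·K/W
  R'_cork board = ln(0.0664/0.0400)/(2πk) = 0.5068/(2π·0.0388) = 2.079 m·K/W
  R'_phenolic foam = ln(0.0837/0.0664)/(2πk) = 0.2315/(2π·0.0228) = 1.616 m·K/W
  R'_conv,out = 1/(2πr h) = 1/(2π·0.0837·16.0) = 0.1188 m·K/W
ΣR = 7.451×10^-4 + 2.079 + 1.616 + 0.1188 = 3.815 m·K/W
Q' = ΔT/ΣR = (7.91 °C − 23.3 °C)/3.815 = -4.03 W/m
(Negative Q' ⇒ heat flows inward; heat gain = 4.03 W/m.)

Q' = 4.03 W/m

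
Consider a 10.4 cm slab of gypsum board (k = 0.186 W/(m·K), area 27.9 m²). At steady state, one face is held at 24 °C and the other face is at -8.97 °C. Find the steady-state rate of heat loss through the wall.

Q = kA·ΔT/L = 0.186 × 27.9 × |24 °C − -8.97 °C| / 0.104 = 1650 W

Q = 1650 W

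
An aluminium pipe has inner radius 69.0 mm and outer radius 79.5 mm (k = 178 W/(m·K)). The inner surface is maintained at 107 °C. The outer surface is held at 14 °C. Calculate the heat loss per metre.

Q' = 734 kW/m

Q' = 2πk·ΔT/ln(r₂/r₁) = 2π × 178 × 93 / ln(0.0795/0.0690) = 7.34×10^5 W/m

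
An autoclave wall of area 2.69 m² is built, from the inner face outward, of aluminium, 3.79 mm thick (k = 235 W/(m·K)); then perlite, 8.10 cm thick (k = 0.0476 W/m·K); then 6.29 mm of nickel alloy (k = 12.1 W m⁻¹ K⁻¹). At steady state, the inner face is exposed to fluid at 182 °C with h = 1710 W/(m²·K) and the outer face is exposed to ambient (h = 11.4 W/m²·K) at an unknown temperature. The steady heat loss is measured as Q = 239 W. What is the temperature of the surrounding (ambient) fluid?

Sum the resistances:
  R_conv,in = 1/(hA) = 1/(1710·2.69) = 2.174×10^-4 K/W
  R_aluminium = L/(kA) = 0.00379/(235·2.69) = 5.995×10^-6 K/W
  R_perlite = L/(kA) = 0.0810/(0.0476·2.69) = 0.6326 K/W
  R_nickel alloy = L/(kA) = 0.00629/(12.1·2.69) = 1.932×10^-4 K/W
  R_conv,out = 1/(hA) = 1/(11.4·2.69) = 0.03261 K/W
ΣR = 0.6656 K/W
ΔT = Q·ΣR = 239 × 0.6656 = 159.1 K
Heat flows outward, so T_out = T_in − ΔT = 182 − 159.1 = 22.9 °C

T_out = 22.9 °C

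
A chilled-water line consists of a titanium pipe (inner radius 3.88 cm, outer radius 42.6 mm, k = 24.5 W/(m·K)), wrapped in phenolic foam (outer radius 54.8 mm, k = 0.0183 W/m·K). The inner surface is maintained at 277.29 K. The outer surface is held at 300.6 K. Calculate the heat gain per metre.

Q' = 10.6 W/m

Resistance network (inner→outer):
  R'_titanium = ln(0.0426/0.0388)/(2πk) = 0.09343/(2π·24.5) = 6.070×10^-4 m·K/W
  R'_phenolic foam = ln(0.0548/0.0426)/(2πk) = 0.2518/(2π·0.0183) = 2.190 m·K/W
ΣR = 6.070×10^-4 + 2.190 = 2.191 m·K/W
Q' = ΔT/ΣR = (277.29 K − 300.6 K)/2.191 = -10.6 W/m
(Negative Q' ⇒ heat flows inward; heat gain = 10.6 W/m.)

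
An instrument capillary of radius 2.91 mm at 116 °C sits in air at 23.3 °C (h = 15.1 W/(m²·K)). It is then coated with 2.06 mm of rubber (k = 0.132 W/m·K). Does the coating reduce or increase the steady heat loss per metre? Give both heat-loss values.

Critical radius for a cylinder: r_cr = k/h = 0.00874 m = 0.874 cm.
Outer radius after coating: r₂ = 0.00291 + 0.00206 = 0.00497 m.
Since r₁ < r_cr and r₂ ≤ r_cr, the coating moves toward the maximum at r_cr — heat loss rises.
Bare: R = 1/(2πr₁h) = 3.622 m·K/W; Q = 92.7/3.622 = 25.6 W/m.
Coated: R = R_cond + R_conv = 2.766 m·K/W; Q = 92.7/2.766 = 33.5 W/m.

increases: 25.6 → 33.5 W/m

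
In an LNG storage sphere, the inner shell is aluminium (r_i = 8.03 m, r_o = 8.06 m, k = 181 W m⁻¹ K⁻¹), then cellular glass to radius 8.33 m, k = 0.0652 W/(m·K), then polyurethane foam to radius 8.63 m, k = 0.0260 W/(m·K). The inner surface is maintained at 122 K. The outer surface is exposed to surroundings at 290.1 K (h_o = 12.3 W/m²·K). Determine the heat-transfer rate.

Treat each layer as a resistance in series:
  R_aluminium = (1/8.03 − 1/8.06)/(4πk) = 4.635×10^-4/(4π·181) = 2.038×10^-7 K/W
  R_cellular glass = (1/8.06 − 1/8.33)/(4πk) = 0.004021/(4π·0.0652) = 0.004908 K/W
  R_polyurethane foam = (1/8.33 − 1/8.63)/(4πk) = 0.004173/(4π·0.0260) = 0.01277 K/W
  R_conv,out = 1/(4πr²h) = 1/(4π·8.63²·12.3) = 8.687×10^-5 K/W
ΣR = 2.038×10^-7 + 0.004908 + 0.01277 + 8.687×10^-5 = 0.01777 K/W
Q = ΔT/ΣR = (122 K − 290.1 K)/0.01777 = -9460 W
(Negative Q ⇒ heat flows inward; heat gain = 9460 W.)

Q = 9460 W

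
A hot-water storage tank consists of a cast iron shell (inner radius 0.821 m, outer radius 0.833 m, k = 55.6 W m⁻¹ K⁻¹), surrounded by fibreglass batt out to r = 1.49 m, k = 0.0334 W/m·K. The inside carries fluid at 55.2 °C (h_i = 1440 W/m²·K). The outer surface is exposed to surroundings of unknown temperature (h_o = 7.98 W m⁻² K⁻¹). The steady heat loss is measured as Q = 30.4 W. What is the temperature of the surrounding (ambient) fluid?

Sum the resistances:
  R_conv,in = 1/(4πr²h) = 1/(4π·0.821²·1440) = 8.199×10^-5 K/W
  R_cast iron = (1/0.821 − 1/0.833)/(4πk) = 0.01755/(4π·55.6) = 2.511×10^-5 K/W
  R_fibreglass batt = (1/0.833 − 1/1.49)/(4πk) = 0.5293/(4π·0.0334) = 1.261 K/W
  R_conv,out = 1/(4πr²h) = 1/(4π·1.49²·7.98) = 0.004492 K/W
ΣR = 1.266 K/W
ΔT = Q·ΣR = 30.4 × 1.266 = 38.49 K
Heat flows outward, so T_out = T_in − ΔT = 55.2 − 38.49 = 16.7 °C

T_out = 16.7 °C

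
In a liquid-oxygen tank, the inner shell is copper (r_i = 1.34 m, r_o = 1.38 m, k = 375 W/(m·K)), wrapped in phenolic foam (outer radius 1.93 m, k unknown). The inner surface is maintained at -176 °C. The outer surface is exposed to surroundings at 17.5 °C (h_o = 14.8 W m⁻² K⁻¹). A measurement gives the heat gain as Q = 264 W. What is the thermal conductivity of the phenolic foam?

ΣR = ΔT/Q = |-176 − 17.5|/264 = 0.7330 K/W
Known resistances:
  R_copper = (1/1.34 − 1/1.38)/(4πk) = 0.02163/(4π·375) = 4.590×10^-6 K/W
  R_conv,out = 1/(4πr²h) = 1/(4π·1.93²·14.8) = 0.001443 K/W
R_phenolic foam = ΣR − ΣR_known = 0.7330 − 0.001448 = 0.7316 K/W
(1/r₁−1/r₂)/(4πk) = 0.7316 ⇒ k = 0.2065/(4π·0.7316) = 0.0225 W/m·K

k = 0.0225 W/m·K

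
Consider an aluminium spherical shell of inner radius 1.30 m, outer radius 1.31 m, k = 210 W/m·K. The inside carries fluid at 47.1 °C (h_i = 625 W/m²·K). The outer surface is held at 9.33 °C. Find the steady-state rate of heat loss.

Q = 487 kW

Resistance network (inner→outer):
  R_conv,in = 1/(4πr²h) = 1/(4π·1.30²·625) = 7.534×10^-5 K/W
  R_aluminium = (1/1.30 − 1/1.31)/(4πk) = 0.005872/(4π·210) = 2.225×10^-6 K/W
ΣR = 7.534×10^-5 + 2.225×10^-6 = 7.756×10^-5 K/W
Q = ΔT/ΣR = (47.1 °C − 9.33 °C)/7.756×10^-5 = 4.87×10^5 W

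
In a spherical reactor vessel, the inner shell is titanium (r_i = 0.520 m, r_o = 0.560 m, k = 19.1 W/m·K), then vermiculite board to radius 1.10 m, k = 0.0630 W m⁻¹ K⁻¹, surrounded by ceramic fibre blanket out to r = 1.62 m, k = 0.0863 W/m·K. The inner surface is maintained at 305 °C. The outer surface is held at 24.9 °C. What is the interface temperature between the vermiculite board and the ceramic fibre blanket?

T = 79.6 °C

Resistance network (inner→outer):
  R_titanium = (1/0.520 − 1/0.560)/(4πk) = 0.1374/(4π·19.1) = 5.723×10^-4 K/W
  R_vermiculite board = (1/0.560 − 1/1.10)/(4πk) = 0.8766/(4π·0.0630) = 1.107 K/W
  R_ceramic fibre blanket = (1/1.10 − 1/1.62)/(4πk) = 0.2918/(4π·0.0863) = 0.2691 K/W
ΣR = 5.723×10^-4 + 1.107 + 0.2691 = 1.377 K/W
Q = ΔT/ΣR = (305 °C − 24.9 °C)/1.377 = 203.4 W
From the inner boundary to the vermiculite board/ceramic fibre blanket interface, ΣR_partial = 1.108 K/W.
T_interface = T_in − Q·ΣR_partial = 305 °C − (203.4)(1.108) = 79.6 °C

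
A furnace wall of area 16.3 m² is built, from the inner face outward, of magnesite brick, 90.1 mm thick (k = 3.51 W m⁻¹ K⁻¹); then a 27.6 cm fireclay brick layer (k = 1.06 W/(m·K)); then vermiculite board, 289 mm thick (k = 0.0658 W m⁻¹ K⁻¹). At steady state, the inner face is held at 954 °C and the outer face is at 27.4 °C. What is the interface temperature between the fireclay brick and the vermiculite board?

Series thermal resistances, inner to outer:
  R_magnesite brick = L/(kA) = 0.0901/(3.51·16.3) = 0.001575 K/W
  R_fireclay brick = L/(kA) = 0.276/(1.06·16.3) = 0.01597 K/W
  R_vermiculite board = L/(kA) = 0.289/(0.0658·16.3) = 0.2695 K/W
ΣR = 0.001575 + 0.01597 + 0.2695 = 0.2870 K/W
Q = ΔT/ΣR = (954 °C − 27.4 °C)/0.2870 = 3229 W
From the inner boundary to the fireclay brick/vermiculite board interface, ΣR_partial = 0.01755 K/W.
T_interface = T_in − Q·ΣR_partial = 954 °C − (3229)(0.01755) = 897 °C

T = 897 °C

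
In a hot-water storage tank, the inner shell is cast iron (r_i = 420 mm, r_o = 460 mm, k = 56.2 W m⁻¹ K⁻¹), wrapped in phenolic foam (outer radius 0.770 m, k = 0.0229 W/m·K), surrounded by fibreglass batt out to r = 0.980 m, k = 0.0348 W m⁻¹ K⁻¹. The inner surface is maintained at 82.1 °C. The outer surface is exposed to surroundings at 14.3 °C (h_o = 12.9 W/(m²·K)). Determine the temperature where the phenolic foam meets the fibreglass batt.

T = 26.1 °C

Resistance network (inner→outer):
  R_cast iron = (1/0.420 − 1/0.460)/(4πk) = 0.2070/(4π·56.2) = 2.932×10^-4 K/W
  R_phenolic foam = (1/0.460 − 1/0.770)/(4πk) = 0.8752/(4π·0.0229) = 3.041 K/W
  R_fibreglass batt = (1/0.770 − 1/0.980)/(4πk) = 0.2783/(4π·0.0348) = 0.6364 K/W
  R_conv,out = 1/(4πr²h) = 1/(4π·0.980²·12.9) = 0.006423 K/W
ΣR = 2.932×10^-4 + 3.041 + 0.6364 + 0.006423 = 3.684 K/W
Q = ΔT/ΣR = (82.1 °C − 14.3 °C)/3.684 = 18.40 W
From the inner boundary to the phenolic foam/fibreglass batt interface, ΣR_partial = 3.041 K/W.
T_interface = T_in − Q·ΣR_partial = 82.1 °C − (18.40)(3.041) = 26.1 °C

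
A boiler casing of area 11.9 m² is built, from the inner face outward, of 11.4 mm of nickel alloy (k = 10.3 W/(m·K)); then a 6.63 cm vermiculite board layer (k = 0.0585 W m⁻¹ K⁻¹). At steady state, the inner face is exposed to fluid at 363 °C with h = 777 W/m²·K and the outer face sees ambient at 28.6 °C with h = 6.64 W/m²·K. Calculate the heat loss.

Q = 3090 W

Resistance network (inner→outer):
  R_conv,in = 1/(hA) = 1/(777·11.9) = 1.082×10^-4 K/W
  R_nickel alloy = L/(kA) = 0.0114/(10.3·11.9) = 9.301×10^-5 K/W
  R_vermiculite board = L/(kA) = 0.0663/(0.0585·11.9) = 0.09524 K/W
  R_conv,out = 1/(hA) = 1/(6.64·11.9) = 0.01266 K/W
ΣR = 1.082×10^-4 + 9.301×10^-5 + 0.09524 + 0.01266 = 0.1081 K/W
Q = ΔT/ΣR = (363 °C − 28.6 °C)/0.1081 = 3090 W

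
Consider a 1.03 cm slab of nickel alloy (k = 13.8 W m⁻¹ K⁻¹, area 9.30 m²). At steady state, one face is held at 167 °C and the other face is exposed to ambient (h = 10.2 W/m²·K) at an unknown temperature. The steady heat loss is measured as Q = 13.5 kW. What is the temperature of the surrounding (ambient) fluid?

Sum the resistances:
  R_nickel alloy = L/(kA) = 0.0103/(13.8·9.30) = 8.026×10^-5 K/W
  R_conv,out = 1/(hA) = 1/(10.2·9.30) = 0.01054 K/W
ΣR = 0.01062 K/W
ΔT = Q·ΣR = 13500 × 0.01062 = 143.4 K
Heat flows outward, so T_out = T_in − ΔT = 167 − 143.4 = 23.6 °C

T_out = 23.6 °C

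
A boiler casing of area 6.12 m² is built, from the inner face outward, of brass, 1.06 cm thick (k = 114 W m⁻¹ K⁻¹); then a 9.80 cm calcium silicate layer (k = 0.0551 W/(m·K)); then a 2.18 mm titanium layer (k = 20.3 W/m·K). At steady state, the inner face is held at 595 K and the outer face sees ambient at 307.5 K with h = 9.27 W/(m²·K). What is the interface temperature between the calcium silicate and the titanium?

Series thermal resistances, inner to outer:
  R_brass = L/(kA) = 0.0106/(114·6.12) = 1.519×10^-5 K/W
  R_calcium silicate = L/(kA) = 0.0980/(0.0551·6.12) = 0.2906 K/W
  R_titanium = L/(kA) = 0.00218/(20.3·6.12) = 1.755×10^-5 K/W
  R_conv,out = 1/(hA) = 1/(9.27·6.12) = 0.01763 K/W
ΣR = 1.519×10^-5 + 0.2906 + 1.755×10^-5 + 0.01763 = 0.3083 K/W
Q = ΔT/ΣR = (595 K − 307.5 K)/0.3083 = 932.5 W
From the inner boundary to the calcium silicate/titanium interface, ΣR_partial = 0.2906 K/W.
T_interface = T_in − Q·ΣR_partial = 595 K − (932.5)(0.2906) = 324.0 K

T = 324.0 K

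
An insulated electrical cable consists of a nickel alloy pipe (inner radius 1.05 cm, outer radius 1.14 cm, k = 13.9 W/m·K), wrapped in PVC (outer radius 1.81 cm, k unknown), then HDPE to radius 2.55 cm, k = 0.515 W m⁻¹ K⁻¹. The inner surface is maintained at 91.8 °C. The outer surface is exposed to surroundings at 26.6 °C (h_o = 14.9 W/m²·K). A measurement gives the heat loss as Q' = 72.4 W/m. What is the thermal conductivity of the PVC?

k = 0.196 W/m·K

ΣR = ΔT/Q' = |91.8 − 26.6|/72.4 = 0.9006 m·K/W
Known resistances:
  R'_nickel alloy = ln(0.0114/0.0105)/(2πk) = 0.08224/(2π·13.9) = 9.416×10^-4 m·K/W
  R'_HDPE = ln(0.0255/0.0181)/(2πk) = 0.3428/(2π·0.515) = 0.1059 m·K/W
  R'_conv,out = 1/(2πr h) = 1/(2π·0.0255·14.9) = 0.4189 m·K/W
R_PVC = ΣR − ΣR_known = 0.9006 − 0.5257 = 0.3749 m·K/W
ln(r₂/r₁)/(2πk) = 0.3749 ⇒ k = 0.4623/(2π·0.3749) = 0.196 W/m·K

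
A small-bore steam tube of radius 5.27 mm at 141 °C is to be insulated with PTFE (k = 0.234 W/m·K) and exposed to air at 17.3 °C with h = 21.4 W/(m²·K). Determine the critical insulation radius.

For a cylinder, r_cr = k_ins/h = 0.234/21.4 = 0.0109 m = 1.09 cm

r_cr = 1.09 cm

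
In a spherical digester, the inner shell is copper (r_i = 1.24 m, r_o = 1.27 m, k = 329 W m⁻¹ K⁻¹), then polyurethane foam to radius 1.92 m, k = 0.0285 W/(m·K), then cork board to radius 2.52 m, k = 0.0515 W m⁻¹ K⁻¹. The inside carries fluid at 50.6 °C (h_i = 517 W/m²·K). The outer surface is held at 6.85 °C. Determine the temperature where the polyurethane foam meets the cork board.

T = 15.8 °C

Series thermal resistances, inner to outer:
  R_conv,in = 1/(4πr²h) = 1/(4π·1.24²·517) = 1.001×10^-4 K/W
  R_copper = (1/1.24 − 1/1.27)/(4πk) = 0.01905/(4π·329) = 4.608×10^-6 K/W
  R_polyurethane foam = (1/1.27 − 1/1.92)/(4πk) = 0.2666/(4π·0.0285) = 0.7443 K/W
  R_cork board = (1/1.92 − 1/2.52)/(4πk) = 0.1240/(4π·0.0515) = 0.1916 K/W
ΣR = 1.001×10^-4 + 4.608×10^-6 + 0.7443 + 0.1916 = 0.9360 K/W
Q = ΔT/ΣR = (50.6 °C − 6.85 °C)/0.9360 = 46.74 W
From the inner boundary to the polyurethane foam/cork board interface, ΣR_partial = 0.7444 K/W.
T_interface = T_in − Q·ΣR_partial = 50.6 °C − (46.74)(0.7444) = 15.8 °C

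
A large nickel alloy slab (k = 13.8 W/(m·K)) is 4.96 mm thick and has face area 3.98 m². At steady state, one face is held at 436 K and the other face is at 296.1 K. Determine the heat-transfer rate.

Q = 1550 kW

Q = kA·ΔT/L = 13.8 × 3.98 × |436 K − 296.1 K| / 0.00496 = 1.55×10^6 W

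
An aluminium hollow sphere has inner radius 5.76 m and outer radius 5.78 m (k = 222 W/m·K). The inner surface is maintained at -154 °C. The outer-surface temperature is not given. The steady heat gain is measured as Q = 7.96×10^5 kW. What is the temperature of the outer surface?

T_out = 17.4 °C

Sum the resistances:
  R_aluminium = (1/5.76 − 1/5.78)/(4πk) = 6.007×10^-4/(4π·222) = 2.153×10^-7 K/W
ΣR = 2.153×10^-7 K/W
ΔT = Q·ΣR = 7.96×10^8 × 2.153×10^-7 = 171.4 K
Heat flows inward, so T_out = T_in + ΔT = -154 + 171.4 = 17.4 °C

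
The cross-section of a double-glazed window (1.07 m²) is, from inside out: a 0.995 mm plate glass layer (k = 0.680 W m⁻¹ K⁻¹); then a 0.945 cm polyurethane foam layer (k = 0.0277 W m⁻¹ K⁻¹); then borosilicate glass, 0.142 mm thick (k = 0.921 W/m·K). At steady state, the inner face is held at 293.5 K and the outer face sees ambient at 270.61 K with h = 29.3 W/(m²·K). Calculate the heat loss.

Q = 65.0 W

Treat each layer as a resistance in series:
  R_plate glass = L/(kA) = 9.95×10^-4/(0.680·1.07) = 0.001368 K/W
  R_polyurethane foam = L/(kA) = 0.00945/(0.0277·1.07) = 0.3188 K/W
  R_borosilicate glass = L/(kA) = 1.42×10^-4/(0.921·1.07) = 1.441×10^-4 K/W
  R_conv,out = 1/(hA) = 1/(29.3·1.07) = 0.03190 K/W
ΣR = 0.001368 + 0.3188 + 1.441×10^-4 + 0.03190 = 0.3522 K/W
Q = ΔT/ΣR = (293.5 K − 270.61 K)/0.3522 = 65.0 W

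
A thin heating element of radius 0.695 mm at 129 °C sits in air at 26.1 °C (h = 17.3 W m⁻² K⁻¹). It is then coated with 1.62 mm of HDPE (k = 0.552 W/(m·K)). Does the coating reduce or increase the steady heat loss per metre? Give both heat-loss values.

Critical radius for a cylinder: r_cr = k/h = 0.0319 m = 3.19 cm.
Outer radius after coating: r₂ = 6.95×10^-4 + 0.00162 = 0.002315 m.
Since r₁ < r_cr and r₂ ≤ r_cr, the coating moves toward the maximum at r_cr — heat loss rises.
Bare: R = 1/(2πr₁h) = 13.24 m·K/W; Q = 102.9/13.24 = 7.77 W/m.
Coated: R = R_cond + R_conv = 4.321 m·K/W; Q = 102.9/4.321 = 23.8 W/m.

increases: 7.77 → 23.8 W/m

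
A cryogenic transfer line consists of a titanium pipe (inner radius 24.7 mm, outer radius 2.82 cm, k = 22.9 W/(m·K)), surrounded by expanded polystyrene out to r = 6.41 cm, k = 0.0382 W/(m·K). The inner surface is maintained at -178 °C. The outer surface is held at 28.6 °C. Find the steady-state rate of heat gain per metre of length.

Resistance network (inner→outer):
  R'_titanium = ln(0.0282/0.0247)/(2πk) = 0.1325/(2π·22.9) = 9.210×10^-4 m·K/W
  R'_expanded polystyrene = ln(0.0641/0.0282)/(2πk) = 0.8211/(2π·0.0382) = 3.421 m·K/W
ΣR = 9.210×10^-4 + 3.421 = 3.422 m·K/W
Q' = ΔT/ΣR = (-178 °C − 28.6 °C)/3.422 = -60.4 W/m
(Negative Q' ⇒ heat flows inward; heat gain = 60.4 W/m.)

Q' = 60.4 W/m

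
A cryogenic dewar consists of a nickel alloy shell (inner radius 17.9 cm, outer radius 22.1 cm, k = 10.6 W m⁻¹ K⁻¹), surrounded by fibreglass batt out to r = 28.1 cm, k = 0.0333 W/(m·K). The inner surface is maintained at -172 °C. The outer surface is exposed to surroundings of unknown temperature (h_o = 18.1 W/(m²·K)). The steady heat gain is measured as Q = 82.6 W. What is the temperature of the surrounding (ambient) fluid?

T_out = 24.0 °C

Sum the resistances:
  R_nickel alloy = (1/0.179 − 1/0.221)/(4πk) = 1.062/(4π·10.6) = 0.007971 K/W
  R_fibreglass batt = (1/0.221 − 1/0.281)/(4πk) = 0.9662/(4π·0.0333) = 2.309 K/W
  R_conv,out = 1/(4πr²h) = 1/(4π·0.281²·18.1) = 0.05568 K/W
ΣR = 2.373 K/W
ΔT = Q·ΣR = 82.6 × 2.373 = 196.0 K
Heat flows inward, so T_out = T_in + ΔT = -172 + 196.0 = 24.0 °C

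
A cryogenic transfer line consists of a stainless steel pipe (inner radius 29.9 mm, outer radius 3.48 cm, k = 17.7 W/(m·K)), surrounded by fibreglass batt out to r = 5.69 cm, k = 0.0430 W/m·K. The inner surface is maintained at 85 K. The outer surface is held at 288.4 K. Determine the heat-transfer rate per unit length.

Treat each layer as a resistance in series:
  R'_stainless steel = ln(0.0348/0.0299)/(2πk) = 0.1518/(2π·17.7) = 0.001365 m·K/W
  R'_fibreglass batt = ln(0.0569/0.0348)/(2πk) = 0.4917/(2π·0.0430) = 1.820 m·K/W
ΣR = 0.001365 + 1.820 = 1.821 m·K/W
Q' = ΔT/ΣR = (85 K − 288.4 K)/1.821 = -112 W/m
(Negative Q' ⇒ heat flows inward; heat gain = 112 W/m.)

Q' = 112 W/m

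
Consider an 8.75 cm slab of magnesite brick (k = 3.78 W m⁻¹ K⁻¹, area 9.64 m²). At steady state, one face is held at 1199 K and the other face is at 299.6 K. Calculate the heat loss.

Q = 3.75×10^5 W

Q = kA·ΔT/L = 3.78 × 9.64 × |1199 K − 299.6 K| / 0.0875 = 3.75×10^5 W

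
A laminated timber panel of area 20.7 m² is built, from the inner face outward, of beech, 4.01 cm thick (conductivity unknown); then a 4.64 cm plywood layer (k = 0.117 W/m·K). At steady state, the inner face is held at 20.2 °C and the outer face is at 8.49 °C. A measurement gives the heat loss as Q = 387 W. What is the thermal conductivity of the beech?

k = 0.175 W/m·K

ΣR = ΔT/Q = |20.2 − 8.49|/387 = 0.03026 K/W
Known resistances:
  R_plywood = L/(kA) = 0.0464/(0.117·20.7) = 0.01916 K/W
R_beech = ΣR − ΣR_known = 0.03026 − 0.01916 = 0.01110 K/W
L/(kA) = 0.01110 ⇒ k = 0.0401/(0.01110·20.7) = 0.175 W/m·K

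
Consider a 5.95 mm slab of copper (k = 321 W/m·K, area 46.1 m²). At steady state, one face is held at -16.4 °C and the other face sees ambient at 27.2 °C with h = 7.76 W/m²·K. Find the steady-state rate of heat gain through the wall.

Resistance network (inner→outer):
  R_copper = L/(kA) = 0.00595/(321·46.1) = 4.021×10^-7 K/W
  R_conv,out = 1/(hA) = 1/(7.76·46.1) = 0.002795 K/W
ΣR = 4.021×10^-7 + 0.002795 = 0.002795 K/W
Q = ΔT/ΣR = (-16.4 °C − 27.2 °C)/0.002795 = -15600 W
(Negative Q ⇒ heat flows inward; heat gain = 15600 W.)

Q = 15.6 kW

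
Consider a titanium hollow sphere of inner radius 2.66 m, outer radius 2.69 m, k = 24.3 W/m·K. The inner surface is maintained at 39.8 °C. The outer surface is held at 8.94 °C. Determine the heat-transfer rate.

Q = 2250 kW

Q = 4πk·ΔT/(1/r₁ − 1/r₂) = 4π × 24.3 × 30.86 / (1/2.66 − 1/2.69) = 2.25×10^6 W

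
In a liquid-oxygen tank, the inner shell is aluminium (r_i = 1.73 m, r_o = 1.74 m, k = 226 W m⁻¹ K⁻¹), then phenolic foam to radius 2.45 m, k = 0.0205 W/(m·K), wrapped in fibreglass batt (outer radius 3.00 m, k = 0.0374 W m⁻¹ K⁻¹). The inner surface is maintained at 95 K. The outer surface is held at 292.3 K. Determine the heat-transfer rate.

Resistance network (inner→outer):
  R_aluminium = (1/1.73 − 1/1.74)/(4πk) = 0.003322/(4π·226) = 1.170×10^-6 K/W
  R_phenolic foam = (1/1.74 − 1/2.45)/(4πk) = 0.1665/(4π·0.0205) = 0.6465 K/W
  R_fibreglass batt = (1/2.45 − 1/3.00)/(4πk) = 0.07483/(4π·0.0374) = 0.1592 K/W
ΣR = 1.170×10^-6 + 0.6465 + 0.1592 = 0.8057 K/W
Q = ΔT/ΣR = (95 K − 292.3 K)/0.8057 = -245 W
(Negative Q ⇒ heat flows inward; heat gain = 245 W.)

Q = 245 W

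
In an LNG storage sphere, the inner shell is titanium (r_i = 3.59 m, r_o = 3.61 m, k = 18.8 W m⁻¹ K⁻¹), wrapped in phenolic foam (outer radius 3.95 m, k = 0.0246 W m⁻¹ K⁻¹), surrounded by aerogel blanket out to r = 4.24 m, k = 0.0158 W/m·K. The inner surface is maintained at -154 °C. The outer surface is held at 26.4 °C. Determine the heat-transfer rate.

Q = 1100 W

Resistance network (inner→outer):
  R_titanium = (1/3.59 − 1/3.61)/(4πk) = 0.001543/(4π·18.8) = 6.532×10^-6 K/W
  R_phenolic foam = (1/3.61 − 1/3.95)/(4πk) = 0.02384/(4π·0.0246) = 0.07713 K/W
  R_aerogel blanket = (1/3.95 − 1/4.24)/(4πk) = 0.01732/(4π·0.0158) = 0.08721 K/W
ΣR = 6.532×10^-6 + 0.07713 + 0.08721 = 0.1643 K/W
Q = ΔT/ΣR = (-154 °C − 26.4 °C)/0.1643 = -1100 W
(Negative Q ⇒ heat flows inward; heat gain = 1100 W.)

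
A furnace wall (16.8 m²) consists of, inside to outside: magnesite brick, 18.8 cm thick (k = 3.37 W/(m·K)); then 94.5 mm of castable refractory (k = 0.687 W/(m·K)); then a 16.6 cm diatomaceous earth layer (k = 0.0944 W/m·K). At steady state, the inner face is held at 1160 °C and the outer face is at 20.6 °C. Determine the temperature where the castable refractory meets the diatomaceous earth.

T = 1047 °C

Series thermal resistances, inner to outer:
  R_magnesite brick = L/(kA) = 0.188/(3.37·16.8) = 0.003321 K/W
  R_castable refractory = L/(kA) = 0.0945/(0.687·16.8) = 0.008188 K/W
  R_diatomaceous earth = L/(kA) = 0.166/(0.0944·16.8) = 0.1047 K/W
ΣR = 0.003321 + 0.008188 + 0.1047 = 0.1162 K/W
Q = ΔT/ΣR = (1160 °C − 20.6 °C)/0.1162 = 9806 W
From the inner boundary to the castable refractory/diatomaceous earth interface, ΣR_partial = 0.01151 K/W.
T_interface = T_in − Q·ΣR_partial = 1160 °C − (9806)(0.01151) = 1047 °C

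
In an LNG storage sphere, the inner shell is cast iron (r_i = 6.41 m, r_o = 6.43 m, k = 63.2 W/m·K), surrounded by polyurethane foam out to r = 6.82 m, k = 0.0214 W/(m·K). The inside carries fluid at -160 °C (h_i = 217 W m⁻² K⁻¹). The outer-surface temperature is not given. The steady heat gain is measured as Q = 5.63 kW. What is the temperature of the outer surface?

T_out = 26.2 °C

Series resistances:
  R_conv,in = 1/(4πr²h) = 1/(4π·6.41²·217) = 8.925×10^-6 K/W
  R_cast iron = (1/6.41 − 1/6.43)/(4πk) = 4.852×10^-4/(4π·63.2) = 6.110×10^-7 K/W
  R_polyurethane foam = (1/6.43 − 1/6.82)/(4πk) = 0.008893/(4π·0.0214) = 0.03307 K/W
ΣR = 0.03308 K/W
ΔT = Q·ΣR = 5630 × 0.03308 = 186.2 K
Heat flows inward, so T_out = T_in + ΔT = -160 + 186.2 = 26.2 °C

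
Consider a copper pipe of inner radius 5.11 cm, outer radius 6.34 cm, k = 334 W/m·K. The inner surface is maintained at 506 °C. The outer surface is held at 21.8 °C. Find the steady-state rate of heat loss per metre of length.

Q' = 4710 kW/m

Q' = 2πk·ΔT/ln(r₂/r₁) = 2π × 334 × 484.2 / ln(0.0634/0.0511) = 4.71×10^6 W/m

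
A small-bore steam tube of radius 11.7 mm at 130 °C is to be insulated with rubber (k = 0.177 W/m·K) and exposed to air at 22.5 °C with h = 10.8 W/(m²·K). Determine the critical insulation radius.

r_cr = 1.64 cm

For a cylinder, r_cr = k_ins/h = 0.177/10.8 = 0.0164 m = 1.64 cm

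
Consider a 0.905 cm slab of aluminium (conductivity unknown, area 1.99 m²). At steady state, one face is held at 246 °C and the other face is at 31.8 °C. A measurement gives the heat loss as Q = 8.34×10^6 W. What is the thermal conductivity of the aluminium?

ΣR = ΔT/Q = |246 − 31.8|/8.34×10^6 = 2.568×10^-5 K/W
L/(kA) = 2.568×10^-5 ⇒ k = 0.00905/(2.568×10^-5·1.99) = 177 W/m·K

k = 177 W/m·K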